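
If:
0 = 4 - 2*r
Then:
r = 2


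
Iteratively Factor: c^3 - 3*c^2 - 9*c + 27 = (c - 3)*(c^2 - 9) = (c - 3)*(c + 3)*(c - 3)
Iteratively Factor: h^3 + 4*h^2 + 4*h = (h)*(h^2 + 4*h + 4) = h*(h + 2)*(h + 2)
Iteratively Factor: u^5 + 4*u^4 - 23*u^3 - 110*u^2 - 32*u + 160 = (u - 5)*(u^4 + 9*u^3 + 22*u^2 - 32) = (u - 5)*(u + 4)*(u^3 + 5*u^2 + 2*u - 8) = (u - 5)*(u - 1)*(u + 4)*(u^2 + 6*u + 8) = (u - 5)*(u - 1)*(u + 4)^2*(u + 2)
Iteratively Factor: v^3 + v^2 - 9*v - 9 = (v + 3)*(v^2 - 2*v - 3) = (v - 3)*(v + 3)*(v + 1)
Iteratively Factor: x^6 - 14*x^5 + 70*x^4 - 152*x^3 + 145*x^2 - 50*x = (x - 5)*(x^5 - 9*x^4 + 25*x^3 - 27*x^2 + 10*x) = (x - 5)*(x - 1)*(x^4 - 8*x^3 + 17*x^2 - 10*x) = (x - 5)^2*(x - 1)*(x^3 - 3*x^2 + 2*x) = x*(x - 5)^2*(x - 1)*(x^2 - 3*x + 2) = x*(x - 5)^2*(x - 2)*(x - 1)*(x - 1)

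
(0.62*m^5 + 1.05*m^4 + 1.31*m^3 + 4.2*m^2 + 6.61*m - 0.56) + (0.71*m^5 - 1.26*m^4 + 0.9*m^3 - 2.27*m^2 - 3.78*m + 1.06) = 1.33*m^5 - 0.21*m^4 + 2.21*m^3 + 1.93*m^2 + 2.83*m + 0.5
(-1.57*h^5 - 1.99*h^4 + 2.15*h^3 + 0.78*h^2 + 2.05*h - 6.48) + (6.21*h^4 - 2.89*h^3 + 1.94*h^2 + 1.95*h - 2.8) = -1.57*h^5 + 4.22*h^4 - 0.74*h^3 + 2.72*h^2 + 4.0*h - 9.28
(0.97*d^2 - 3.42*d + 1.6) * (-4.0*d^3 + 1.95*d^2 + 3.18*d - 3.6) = -3.88*d^5 + 15.5715*d^4 - 9.9844*d^3 - 11.2476*d^2 + 17.4*d - 5.76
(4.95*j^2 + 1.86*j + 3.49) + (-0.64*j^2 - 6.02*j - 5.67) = 4.31*j^2 - 4.16*j - 2.18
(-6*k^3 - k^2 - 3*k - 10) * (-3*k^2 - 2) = 18*k^5 + 3*k^4 + 21*k^3 + 32*k^2 + 6*k + 20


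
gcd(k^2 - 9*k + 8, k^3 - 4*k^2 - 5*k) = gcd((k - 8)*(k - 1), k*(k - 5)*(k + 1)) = 1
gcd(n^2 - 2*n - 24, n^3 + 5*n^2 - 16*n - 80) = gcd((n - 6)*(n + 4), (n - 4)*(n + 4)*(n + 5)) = n + 4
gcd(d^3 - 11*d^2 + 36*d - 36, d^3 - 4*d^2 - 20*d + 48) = d^2 - 8*d + 12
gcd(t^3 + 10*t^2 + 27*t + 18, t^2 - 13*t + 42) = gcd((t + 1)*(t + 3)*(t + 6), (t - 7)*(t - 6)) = 1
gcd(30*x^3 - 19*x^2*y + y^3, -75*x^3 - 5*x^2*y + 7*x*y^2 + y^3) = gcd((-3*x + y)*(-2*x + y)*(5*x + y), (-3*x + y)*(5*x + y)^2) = 15*x^2 - 2*x*y - y^2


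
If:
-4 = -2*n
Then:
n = 2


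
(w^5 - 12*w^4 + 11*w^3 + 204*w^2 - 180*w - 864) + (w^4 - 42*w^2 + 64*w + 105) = w^5 - 11*w^4 + 11*w^3 + 162*w^2 - 116*w - 759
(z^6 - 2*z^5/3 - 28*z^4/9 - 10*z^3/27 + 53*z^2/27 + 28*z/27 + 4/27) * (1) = z^6 - 2*z^5/3 - 28*z^4/9 - 10*z^3/27 + 53*z^2/27 + 28*z/27 + 4/27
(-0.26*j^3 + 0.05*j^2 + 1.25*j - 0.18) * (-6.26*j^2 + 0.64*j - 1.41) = 1.6276*j^5 - 0.4794*j^4 - 7.4264*j^3 + 1.8563*j^2 - 1.8777*j + 0.2538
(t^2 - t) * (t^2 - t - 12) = t^4 - 2*t^3 - 11*t^2 + 12*t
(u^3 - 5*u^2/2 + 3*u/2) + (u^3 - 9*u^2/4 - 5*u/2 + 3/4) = 2*u^3 - 19*u^2/4 - u + 3/4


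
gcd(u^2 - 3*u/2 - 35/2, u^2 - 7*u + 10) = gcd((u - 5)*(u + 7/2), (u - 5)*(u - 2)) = u - 5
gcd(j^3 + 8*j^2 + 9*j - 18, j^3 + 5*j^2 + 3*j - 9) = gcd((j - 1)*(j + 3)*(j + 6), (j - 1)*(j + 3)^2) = j^2 + 2*j - 3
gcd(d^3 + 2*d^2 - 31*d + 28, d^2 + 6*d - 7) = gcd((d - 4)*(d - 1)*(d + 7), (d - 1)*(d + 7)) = d^2 + 6*d - 7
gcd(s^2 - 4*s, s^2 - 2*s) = s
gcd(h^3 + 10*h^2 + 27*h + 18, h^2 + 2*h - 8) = 1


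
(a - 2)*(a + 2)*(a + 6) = a^3 + 6*a^2 - 4*a - 24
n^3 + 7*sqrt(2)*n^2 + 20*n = n*(n + 2*sqrt(2))*(n + 5*sqrt(2))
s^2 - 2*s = s*(s - 2)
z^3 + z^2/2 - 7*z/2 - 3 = (z - 2)*(z + 1)*(z + 3/2)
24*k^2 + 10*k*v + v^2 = (4*k + v)*(6*k + v)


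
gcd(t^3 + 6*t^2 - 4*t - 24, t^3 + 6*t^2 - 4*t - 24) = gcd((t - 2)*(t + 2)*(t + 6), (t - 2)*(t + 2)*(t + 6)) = t^3 + 6*t^2 - 4*t - 24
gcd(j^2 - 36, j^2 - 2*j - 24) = j - 6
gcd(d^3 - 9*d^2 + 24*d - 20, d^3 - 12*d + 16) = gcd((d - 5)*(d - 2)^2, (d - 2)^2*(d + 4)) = d^2 - 4*d + 4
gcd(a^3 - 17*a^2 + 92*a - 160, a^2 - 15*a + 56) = a - 8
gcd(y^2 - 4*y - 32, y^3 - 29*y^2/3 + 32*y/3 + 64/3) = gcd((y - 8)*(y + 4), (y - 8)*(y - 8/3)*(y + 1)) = y - 8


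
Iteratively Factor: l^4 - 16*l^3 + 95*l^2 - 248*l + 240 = (l - 4)*(l^3 - 12*l^2 + 47*l - 60) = (l - 5)*(l - 4)*(l^2 - 7*l + 12) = (l - 5)*(l - 4)*(l - 3)*(l - 4)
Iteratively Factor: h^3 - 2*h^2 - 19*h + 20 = (h - 5)*(h^2 + 3*h - 4) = (h - 5)*(h - 1)*(h + 4)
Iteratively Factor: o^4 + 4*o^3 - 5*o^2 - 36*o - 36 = (o + 2)*(o^3 + 2*o^2 - 9*o - 18) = (o - 3)*(o + 2)*(o^2 + 5*o + 6) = (o - 3)*(o + 2)*(o + 3)*(o + 2)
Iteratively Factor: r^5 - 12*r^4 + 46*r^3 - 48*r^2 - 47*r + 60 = (r - 4)*(r^4 - 8*r^3 + 14*r^2 + 8*r - 15) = (r - 4)*(r - 3)*(r^3 - 5*r^2 - r + 5) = (r - 5)*(r - 4)*(r - 3)*(r^2 - 1) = (r - 5)*(r - 4)*(r - 3)*(r - 1)*(r + 1)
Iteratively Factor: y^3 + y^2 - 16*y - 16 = (y - 4)*(y^2 + 5*y + 4) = (y - 4)*(y + 4)*(y + 1)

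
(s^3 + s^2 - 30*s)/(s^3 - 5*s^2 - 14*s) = (-s^2 - s + 30)/(-s^2 + 5*s + 14)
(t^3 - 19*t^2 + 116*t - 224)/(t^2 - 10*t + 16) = (t^2 - 11*t + 28)/(t - 2)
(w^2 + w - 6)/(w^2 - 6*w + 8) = (w + 3)/(w - 4)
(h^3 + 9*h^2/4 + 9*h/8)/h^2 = h + 9/4 + 9/(8*h)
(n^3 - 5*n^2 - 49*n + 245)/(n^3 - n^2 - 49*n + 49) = (n - 5)/(n - 1)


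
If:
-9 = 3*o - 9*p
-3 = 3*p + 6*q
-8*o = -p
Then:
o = 3/23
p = 24/23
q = -47/46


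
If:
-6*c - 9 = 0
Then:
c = -3/2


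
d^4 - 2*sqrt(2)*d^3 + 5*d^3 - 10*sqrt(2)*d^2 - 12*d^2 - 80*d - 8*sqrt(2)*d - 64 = (d + 1)*(d + 4)*(d - 4*sqrt(2))*(d + 2*sqrt(2))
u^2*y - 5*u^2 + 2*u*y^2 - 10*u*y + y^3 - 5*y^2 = (u + y)^2*(y - 5)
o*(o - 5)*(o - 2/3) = o^3 - 17*o^2/3 + 10*o/3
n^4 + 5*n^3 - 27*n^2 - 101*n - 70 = (n - 5)*(n + 1)*(n + 2)*(n + 7)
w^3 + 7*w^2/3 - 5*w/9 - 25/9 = (w - 1)*(w + 5/3)^2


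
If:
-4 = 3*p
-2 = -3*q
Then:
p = -4/3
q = 2/3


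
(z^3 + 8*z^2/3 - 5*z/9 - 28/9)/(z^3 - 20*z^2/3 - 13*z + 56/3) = (z + 4/3)/(z - 8)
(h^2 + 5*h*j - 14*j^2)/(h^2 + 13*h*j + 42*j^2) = (h - 2*j)/(h + 6*j)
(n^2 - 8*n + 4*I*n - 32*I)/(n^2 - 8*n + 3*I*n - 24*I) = (n + 4*I)/(n + 3*I)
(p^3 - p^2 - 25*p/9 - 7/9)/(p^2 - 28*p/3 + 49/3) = (3*p^2 + 4*p + 1)/(3*(p - 7))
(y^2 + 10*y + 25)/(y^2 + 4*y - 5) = (y + 5)/(y - 1)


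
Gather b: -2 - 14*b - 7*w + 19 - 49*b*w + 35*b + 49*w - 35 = b*(21 - 49*w) + 42*w - 18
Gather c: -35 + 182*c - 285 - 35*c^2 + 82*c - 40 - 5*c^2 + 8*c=-40*c^2 + 272*c - 360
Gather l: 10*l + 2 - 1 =10*l + 1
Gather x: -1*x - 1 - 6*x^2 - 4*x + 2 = -6*x^2 - 5*x + 1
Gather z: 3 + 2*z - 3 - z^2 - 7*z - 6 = -z^2 - 5*z - 6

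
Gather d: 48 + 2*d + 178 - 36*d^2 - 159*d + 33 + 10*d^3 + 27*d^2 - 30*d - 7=10*d^3 - 9*d^2 - 187*d + 252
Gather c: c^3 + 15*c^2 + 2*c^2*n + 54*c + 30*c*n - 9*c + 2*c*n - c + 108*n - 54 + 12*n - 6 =c^3 + c^2*(2*n + 15) + c*(32*n + 44) + 120*n - 60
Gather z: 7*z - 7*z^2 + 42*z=-7*z^2 + 49*z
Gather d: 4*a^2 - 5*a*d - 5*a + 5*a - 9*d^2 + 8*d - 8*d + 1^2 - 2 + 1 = 4*a^2 - 5*a*d - 9*d^2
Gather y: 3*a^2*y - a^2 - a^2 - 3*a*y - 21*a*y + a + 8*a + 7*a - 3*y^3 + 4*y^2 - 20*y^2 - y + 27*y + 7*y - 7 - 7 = -2*a^2 + 16*a - 3*y^3 - 16*y^2 + y*(3*a^2 - 24*a + 33) - 14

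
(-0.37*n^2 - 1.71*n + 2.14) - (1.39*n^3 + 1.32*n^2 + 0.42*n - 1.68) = -1.39*n^3 - 1.69*n^2 - 2.13*n + 3.82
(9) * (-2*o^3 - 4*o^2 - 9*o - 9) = -18*o^3 - 36*o^2 - 81*o - 81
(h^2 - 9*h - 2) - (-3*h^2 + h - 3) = 4*h^2 - 10*h + 1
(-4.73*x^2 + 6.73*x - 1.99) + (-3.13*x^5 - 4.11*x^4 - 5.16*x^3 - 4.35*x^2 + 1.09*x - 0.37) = -3.13*x^5 - 4.11*x^4 - 5.16*x^3 - 9.08*x^2 + 7.82*x - 2.36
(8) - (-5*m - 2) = 5*m + 10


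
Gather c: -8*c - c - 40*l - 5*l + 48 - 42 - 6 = -9*c - 45*l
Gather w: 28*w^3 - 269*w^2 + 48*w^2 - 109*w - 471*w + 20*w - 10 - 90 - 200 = 28*w^3 - 221*w^2 - 560*w - 300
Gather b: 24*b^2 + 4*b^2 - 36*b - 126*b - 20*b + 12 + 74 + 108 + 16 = 28*b^2 - 182*b + 210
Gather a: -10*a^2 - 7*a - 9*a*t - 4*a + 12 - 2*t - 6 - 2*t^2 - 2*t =-10*a^2 + a*(-9*t - 11) - 2*t^2 - 4*t + 6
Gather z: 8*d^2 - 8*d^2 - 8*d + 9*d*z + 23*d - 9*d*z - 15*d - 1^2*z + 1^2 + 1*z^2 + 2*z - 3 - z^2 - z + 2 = 0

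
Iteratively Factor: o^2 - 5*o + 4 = (o - 1)*(o - 4)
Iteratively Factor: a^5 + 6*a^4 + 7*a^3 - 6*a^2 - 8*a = (a)*(a^4 + 6*a^3 + 7*a^2 - 6*a - 8) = a*(a + 1)*(a^3 + 5*a^2 + 2*a - 8) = a*(a + 1)*(a + 2)*(a^2 + 3*a - 4) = a*(a + 1)*(a + 2)*(a + 4)*(a - 1)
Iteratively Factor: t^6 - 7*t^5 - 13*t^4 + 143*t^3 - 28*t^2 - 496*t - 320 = (t - 4)*(t^5 - 3*t^4 - 25*t^3 + 43*t^2 + 144*t + 80) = (t - 5)*(t - 4)*(t^4 + 2*t^3 - 15*t^2 - 32*t - 16) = (t - 5)*(t - 4)*(t + 1)*(t^3 + t^2 - 16*t - 16) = (t - 5)*(t - 4)*(t + 1)^2*(t^2 - 16) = (t - 5)*(t - 4)*(t + 1)^2*(t + 4)*(t - 4)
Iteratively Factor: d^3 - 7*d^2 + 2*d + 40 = (d - 5)*(d^2 - 2*d - 8) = (d - 5)*(d - 4)*(d + 2)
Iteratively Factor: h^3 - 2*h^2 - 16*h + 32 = (h - 2)*(h^2 - 16) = (h - 4)*(h - 2)*(h + 4)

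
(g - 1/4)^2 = g^2 - g/2 + 1/16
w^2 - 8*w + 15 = (w - 5)*(w - 3)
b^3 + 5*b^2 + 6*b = b*(b + 2)*(b + 3)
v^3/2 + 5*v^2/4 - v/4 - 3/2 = (v/2 + 1)*(v - 1)*(v + 3/2)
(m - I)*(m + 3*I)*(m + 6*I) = m^3 + 8*I*m^2 - 9*m + 18*I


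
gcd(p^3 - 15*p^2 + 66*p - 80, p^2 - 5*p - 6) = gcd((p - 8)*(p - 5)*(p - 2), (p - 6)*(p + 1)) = 1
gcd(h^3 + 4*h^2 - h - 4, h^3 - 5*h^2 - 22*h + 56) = h + 4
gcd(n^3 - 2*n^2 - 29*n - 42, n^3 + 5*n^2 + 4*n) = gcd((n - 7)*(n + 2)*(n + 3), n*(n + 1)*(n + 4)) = 1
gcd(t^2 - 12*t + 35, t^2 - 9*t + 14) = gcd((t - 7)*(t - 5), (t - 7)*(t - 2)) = t - 7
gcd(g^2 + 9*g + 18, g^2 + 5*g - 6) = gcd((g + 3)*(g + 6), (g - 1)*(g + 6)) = g + 6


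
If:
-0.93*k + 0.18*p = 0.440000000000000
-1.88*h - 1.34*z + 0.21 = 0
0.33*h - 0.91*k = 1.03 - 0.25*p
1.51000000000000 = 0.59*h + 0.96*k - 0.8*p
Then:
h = 2.08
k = -0.70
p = -1.20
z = -2.77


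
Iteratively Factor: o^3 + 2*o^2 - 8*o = (o - 2)*(o^2 + 4*o) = o*(o - 2)*(o + 4)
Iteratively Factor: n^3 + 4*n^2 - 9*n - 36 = (n + 4)*(n^2 - 9) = (n + 3)*(n + 4)*(n - 3)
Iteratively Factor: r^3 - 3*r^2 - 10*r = (r + 2)*(r^2 - 5*r) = (r - 5)*(r + 2)*(r)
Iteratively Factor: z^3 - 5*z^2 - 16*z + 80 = (z + 4)*(z^2 - 9*z + 20) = (z - 4)*(z + 4)*(z - 5)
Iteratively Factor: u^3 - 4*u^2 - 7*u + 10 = (u + 2)*(u^2 - 6*u + 5) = (u - 1)*(u + 2)*(u - 5)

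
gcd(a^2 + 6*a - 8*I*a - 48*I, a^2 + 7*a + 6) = a + 6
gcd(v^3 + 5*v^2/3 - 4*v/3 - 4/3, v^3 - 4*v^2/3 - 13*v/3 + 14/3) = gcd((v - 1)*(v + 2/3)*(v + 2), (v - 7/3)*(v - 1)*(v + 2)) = v^2 + v - 2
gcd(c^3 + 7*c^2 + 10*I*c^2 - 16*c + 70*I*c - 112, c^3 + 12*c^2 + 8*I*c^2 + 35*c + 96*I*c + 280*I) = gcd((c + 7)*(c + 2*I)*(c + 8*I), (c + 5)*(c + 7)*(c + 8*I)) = c^2 + c*(7 + 8*I) + 56*I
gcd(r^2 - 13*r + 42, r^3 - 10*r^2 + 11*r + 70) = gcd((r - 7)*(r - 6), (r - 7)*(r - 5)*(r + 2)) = r - 7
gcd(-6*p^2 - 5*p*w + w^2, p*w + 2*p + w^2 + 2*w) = p + w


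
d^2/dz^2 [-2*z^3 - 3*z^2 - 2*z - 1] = -12*z - 6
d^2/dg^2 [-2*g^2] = -4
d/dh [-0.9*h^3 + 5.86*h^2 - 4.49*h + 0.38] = -2.7*h^2 + 11.72*h - 4.49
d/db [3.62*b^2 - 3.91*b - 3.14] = 7.24*b - 3.91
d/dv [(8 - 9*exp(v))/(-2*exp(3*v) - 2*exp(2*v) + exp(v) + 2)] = (-36*exp(3*v) + 30*exp(2*v) + 32*exp(v) - 26)*exp(v)/(4*exp(6*v) + 8*exp(5*v) - 12*exp(3*v) - 7*exp(2*v) + 4*exp(v) + 4)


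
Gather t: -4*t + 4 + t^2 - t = t^2 - 5*t + 4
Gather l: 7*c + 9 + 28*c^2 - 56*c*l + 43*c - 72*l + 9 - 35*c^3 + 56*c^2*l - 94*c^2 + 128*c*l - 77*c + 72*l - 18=-35*c^3 - 66*c^2 - 27*c + l*(56*c^2 + 72*c)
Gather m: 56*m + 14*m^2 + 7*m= 14*m^2 + 63*m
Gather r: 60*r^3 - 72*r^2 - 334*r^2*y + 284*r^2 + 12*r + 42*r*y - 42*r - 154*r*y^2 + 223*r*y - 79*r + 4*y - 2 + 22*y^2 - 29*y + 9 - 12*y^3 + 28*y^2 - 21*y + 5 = 60*r^3 + r^2*(212 - 334*y) + r*(-154*y^2 + 265*y - 109) - 12*y^3 + 50*y^2 - 46*y + 12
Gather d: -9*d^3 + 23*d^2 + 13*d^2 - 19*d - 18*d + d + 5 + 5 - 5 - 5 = -9*d^3 + 36*d^2 - 36*d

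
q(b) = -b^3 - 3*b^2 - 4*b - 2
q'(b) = -3*b^2 - 6*b - 4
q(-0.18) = -1.37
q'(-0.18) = -3.02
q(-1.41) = 0.48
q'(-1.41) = -1.50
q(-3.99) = 29.72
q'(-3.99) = -27.82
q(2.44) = -44.15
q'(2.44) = -36.50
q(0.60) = -5.70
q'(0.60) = -8.68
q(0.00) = -2.00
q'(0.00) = -4.00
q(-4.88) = 62.29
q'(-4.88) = -46.16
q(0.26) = -3.26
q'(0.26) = -5.76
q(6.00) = -350.00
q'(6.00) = -148.00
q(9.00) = -1010.00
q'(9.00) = -301.00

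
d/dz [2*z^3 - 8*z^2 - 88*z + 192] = 6*z^2 - 16*z - 88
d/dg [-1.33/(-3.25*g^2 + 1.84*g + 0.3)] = (2.4472 - 8.645*g)/(-3.25*g^2 + 1.84*g + 0.3)^2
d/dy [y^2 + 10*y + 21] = 2*y + 10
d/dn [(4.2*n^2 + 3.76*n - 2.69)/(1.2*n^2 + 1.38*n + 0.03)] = (1.284*n^2 + 6.708*n + 3.825)/(1.44*n^4 + 3.312*n^3 + 1.9764*n^2 + 0.0828*n + 0.0009)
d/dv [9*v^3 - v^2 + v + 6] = 27*v^2 - 2*v + 1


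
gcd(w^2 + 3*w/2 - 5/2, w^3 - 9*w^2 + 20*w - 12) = w - 1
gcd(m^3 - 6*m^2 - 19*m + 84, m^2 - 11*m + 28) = m - 7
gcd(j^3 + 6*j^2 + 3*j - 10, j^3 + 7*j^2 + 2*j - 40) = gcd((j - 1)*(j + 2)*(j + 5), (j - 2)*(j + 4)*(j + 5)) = j + 5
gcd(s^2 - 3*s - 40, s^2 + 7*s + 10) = s + 5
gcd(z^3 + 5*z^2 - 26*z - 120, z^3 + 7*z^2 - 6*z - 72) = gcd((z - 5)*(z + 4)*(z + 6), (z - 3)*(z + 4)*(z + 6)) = z^2 + 10*z + 24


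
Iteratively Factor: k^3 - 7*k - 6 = (k - 3)*(k^2 + 3*k + 2) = (k - 3)*(k + 1)*(k + 2)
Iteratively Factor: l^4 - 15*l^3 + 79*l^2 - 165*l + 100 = (l - 5)*(l^3 - 10*l^2 + 29*l - 20) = (l - 5)^2*(l^2 - 5*l + 4) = (l - 5)^2*(l - 4)*(l - 1)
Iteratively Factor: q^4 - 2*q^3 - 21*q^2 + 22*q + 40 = (q + 4)*(q^3 - 6*q^2 + 3*q + 10) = (q - 2)*(q + 4)*(q^2 - 4*q - 5) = (q - 2)*(q + 1)*(q + 4)*(q - 5)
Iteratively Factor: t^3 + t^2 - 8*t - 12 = (t + 2)*(t^2 - t - 6) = (t - 3)*(t + 2)*(t + 2)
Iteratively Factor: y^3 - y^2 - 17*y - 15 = (y + 3)*(y^2 - 4*y - 5) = (y + 1)*(y + 3)*(y - 5)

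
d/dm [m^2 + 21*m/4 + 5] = 2*m + 21/4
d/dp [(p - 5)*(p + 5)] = 2*p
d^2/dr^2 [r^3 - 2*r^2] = 6*r - 4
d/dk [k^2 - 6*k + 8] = 2*k - 6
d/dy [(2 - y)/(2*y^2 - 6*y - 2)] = (-y^2 + 3*y + (y - 2)*(2*y - 3) + 1)/(2*(-y^2 + 3*y + 1)^2)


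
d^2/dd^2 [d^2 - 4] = 2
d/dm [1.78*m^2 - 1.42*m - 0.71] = 3.56*m - 1.42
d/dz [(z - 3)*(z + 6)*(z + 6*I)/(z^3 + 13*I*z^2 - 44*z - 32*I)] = (z^4*(-3 + 7*I) + z^3*(-52 - 36*I) + z^2*(102 + 198*I) + z*(-2424 - 192*I) + 576 - 4176*I)/(z^6 + 26*I*z^5 - 257*z^4 - 1208*I*z^3 + 2768*z^2 + 2816*I*z - 1024)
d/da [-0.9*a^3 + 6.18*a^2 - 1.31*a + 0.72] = -2.7*a^2 + 12.36*a - 1.31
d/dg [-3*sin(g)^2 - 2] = -3*sin(2*g)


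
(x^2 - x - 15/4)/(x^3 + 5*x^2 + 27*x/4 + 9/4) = (2*x - 5)/(2*x^2 + 7*x + 3)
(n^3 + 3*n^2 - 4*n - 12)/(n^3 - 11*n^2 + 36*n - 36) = (n^2 + 5*n + 6)/(n^2 - 9*n + 18)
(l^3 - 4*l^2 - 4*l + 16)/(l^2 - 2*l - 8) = l - 2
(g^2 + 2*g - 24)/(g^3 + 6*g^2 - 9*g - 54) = (g - 4)/(g^2 - 9)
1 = 1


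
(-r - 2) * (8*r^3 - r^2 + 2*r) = -8*r^4 - 15*r^3 - 4*r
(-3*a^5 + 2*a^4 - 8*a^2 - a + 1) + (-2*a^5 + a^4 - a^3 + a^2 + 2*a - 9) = -5*a^5 + 3*a^4 - a^3 - 7*a^2 + a - 8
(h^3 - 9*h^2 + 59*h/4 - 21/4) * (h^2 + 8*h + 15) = h^5 - h^4 - 169*h^3/4 - 89*h^2/4 + 717*h/4 - 315/4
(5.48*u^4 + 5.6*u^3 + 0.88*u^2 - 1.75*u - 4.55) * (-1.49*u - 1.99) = -8.1652*u^5 - 19.2492*u^4 - 12.4552*u^3 + 0.8563*u^2 + 10.262*u + 9.0545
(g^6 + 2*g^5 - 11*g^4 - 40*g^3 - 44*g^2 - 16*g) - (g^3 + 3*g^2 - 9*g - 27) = g^6 + 2*g^5 - 11*g^4 - 41*g^3 - 47*g^2 - 7*g + 27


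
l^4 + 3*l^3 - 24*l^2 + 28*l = l*(l - 2)^2*(l + 7)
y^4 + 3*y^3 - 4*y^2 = y^2*(y - 1)*(y + 4)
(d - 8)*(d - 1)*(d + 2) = d^3 - 7*d^2 - 10*d + 16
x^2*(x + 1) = x^3 + x^2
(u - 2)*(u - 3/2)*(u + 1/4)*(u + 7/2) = u^4 + u^3/4 - 37*u^2/4 + 131*u/16 + 21/8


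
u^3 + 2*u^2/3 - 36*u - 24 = (u - 6)*(u + 2/3)*(u + 6)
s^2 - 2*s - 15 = (s - 5)*(s + 3)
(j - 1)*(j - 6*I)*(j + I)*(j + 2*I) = j^4 - j^3 - 3*I*j^3 + 16*j^2 + 3*I*j^2 - 16*j + 12*I*j - 12*I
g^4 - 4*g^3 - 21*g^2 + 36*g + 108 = (g - 6)*(g - 3)*(g + 2)*(g + 3)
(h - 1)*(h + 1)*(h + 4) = h^3 + 4*h^2 - h - 4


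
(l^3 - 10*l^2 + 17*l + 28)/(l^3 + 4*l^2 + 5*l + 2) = (l^2 - 11*l + 28)/(l^2 + 3*l + 2)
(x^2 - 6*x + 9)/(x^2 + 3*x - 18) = (x - 3)/(x + 6)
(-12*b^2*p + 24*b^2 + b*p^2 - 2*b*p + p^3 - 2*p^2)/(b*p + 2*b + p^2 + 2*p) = (-12*b^2*p + 24*b^2 + b*p^2 - 2*b*p + p^3 - 2*p^2)/(b*p + 2*b + p^2 + 2*p)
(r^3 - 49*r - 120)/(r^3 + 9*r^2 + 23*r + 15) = (r - 8)/(r + 1)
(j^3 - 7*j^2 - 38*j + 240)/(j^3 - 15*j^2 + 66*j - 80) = (j + 6)/(j - 2)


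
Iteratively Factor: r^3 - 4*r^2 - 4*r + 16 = (r - 2)*(r^2 - 2*r - 8) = (r - 4)*(r - 2)*(r + 2)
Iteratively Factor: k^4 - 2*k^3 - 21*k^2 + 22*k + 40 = (k + 1)*(k^3 - 3*k^2 - 18*k + 40) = (k - 5)*(k + 1)*(k^2 + 2*k - 8) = (k - 5)*(k + 1)*(k + 4)*(k - 2)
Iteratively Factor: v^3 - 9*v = (v + 3)*(v^2 - 3*v) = v*(v + 3)*(v - 3)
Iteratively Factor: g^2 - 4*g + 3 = (g - 3)*(g - 1)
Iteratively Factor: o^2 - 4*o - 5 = (o - 5)*(o + 1)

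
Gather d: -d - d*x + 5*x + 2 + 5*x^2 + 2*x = d*(-x - 1) + 5*x^2 + 7*x + 2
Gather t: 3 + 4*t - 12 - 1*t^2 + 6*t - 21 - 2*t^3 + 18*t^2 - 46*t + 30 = -2*t^3 + 17*t^2 - 36*t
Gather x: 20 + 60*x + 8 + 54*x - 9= 114*x + 19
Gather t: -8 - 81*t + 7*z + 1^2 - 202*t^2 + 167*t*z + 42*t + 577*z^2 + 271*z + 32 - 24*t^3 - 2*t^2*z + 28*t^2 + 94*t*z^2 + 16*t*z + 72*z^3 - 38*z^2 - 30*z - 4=-24*t^3 + t^2*(-2*z - 174) + t*(94*z^2 + 183*z - 39) + 72*z^3 + 539*z^2 + 248*z + 21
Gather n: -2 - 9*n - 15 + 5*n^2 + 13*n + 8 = 5*n^2 + 4*n - 9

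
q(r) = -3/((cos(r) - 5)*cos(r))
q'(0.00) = 0.00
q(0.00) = 0.75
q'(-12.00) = 0.43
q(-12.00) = 0.86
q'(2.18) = 1.49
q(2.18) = -0.94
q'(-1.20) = -4.23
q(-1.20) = 1.79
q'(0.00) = 0.00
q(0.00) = 0.75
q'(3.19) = -0.03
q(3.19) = -0.50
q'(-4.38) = 5.31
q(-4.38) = -1.73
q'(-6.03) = 0.15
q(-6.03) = 0.77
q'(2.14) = 1.72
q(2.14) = -1.00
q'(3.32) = -0.11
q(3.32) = -0.51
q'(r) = -3*sin(r)/((cos(r) - 5)*cos(r)^2) - 3*sin(r)/((cos(r) - 5)^2*cos(r)) = 3*(5 - 2*cos(r))*sin(r)/((cos(r) - 5)^2*cos(r)^2)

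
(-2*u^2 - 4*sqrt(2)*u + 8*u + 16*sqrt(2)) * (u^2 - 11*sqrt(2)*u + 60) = -2*u^4 + 8*u^3 + 18*sqrt(2)*u^3 - 72*sqrt(2)*u^2 - 32*u^2 - 240*sqrt(2)*u + 128*u + 960*sqrt(2)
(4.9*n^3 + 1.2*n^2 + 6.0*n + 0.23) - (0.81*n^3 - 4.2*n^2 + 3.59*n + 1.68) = 4.09*n^3 + 5.4*n^2 + 2.41*n - 1.45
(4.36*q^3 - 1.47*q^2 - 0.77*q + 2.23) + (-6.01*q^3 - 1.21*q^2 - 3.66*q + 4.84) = -1.65*q^3 - 2.68*q^2 - 4.43*q + 7.07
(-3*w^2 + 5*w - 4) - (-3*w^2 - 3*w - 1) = 8*w - 3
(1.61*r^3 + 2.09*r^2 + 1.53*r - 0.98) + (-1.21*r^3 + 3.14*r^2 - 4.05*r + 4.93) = 0.4*r^3 + 5.23*r^2 - 2.52*r + 3.95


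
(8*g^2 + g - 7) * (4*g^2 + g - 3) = 32*g^4 + 12*g^3 - 51*g^2 - 10*g + 21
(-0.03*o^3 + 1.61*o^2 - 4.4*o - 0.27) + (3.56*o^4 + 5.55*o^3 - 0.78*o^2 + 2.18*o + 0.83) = 3.56*o^4 + 5.52*o^3 + 0.83*o^2 - 2.22*o + 0.56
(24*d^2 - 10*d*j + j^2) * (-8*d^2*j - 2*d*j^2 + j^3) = -192*d^4*j + 32*d^3*j^2 + 36*d^2*j^3 - 12*d*j^4 + j^5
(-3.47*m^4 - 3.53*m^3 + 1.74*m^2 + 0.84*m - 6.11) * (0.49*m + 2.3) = -1.7003*m^5 - 9.7107*m^4 - 7.2664*m^3 + 4.4136*m^2 - 1.0619*m - 14.053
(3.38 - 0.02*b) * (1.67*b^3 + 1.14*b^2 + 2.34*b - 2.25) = -0.0334*b^4 + 5.6218*b^3 + 3.8064*b^2 + 7.9542*b - 7.605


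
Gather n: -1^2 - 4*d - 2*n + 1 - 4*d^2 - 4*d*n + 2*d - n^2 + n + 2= -4*d^2 - 2*d - n^2 + n*(-4*d - 1) + 2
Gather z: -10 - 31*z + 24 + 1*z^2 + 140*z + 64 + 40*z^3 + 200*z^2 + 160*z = 40*z^3 + 201*z^2 + 269*z + 78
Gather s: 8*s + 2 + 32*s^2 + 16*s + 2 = 32*s^2 + 24*s + 4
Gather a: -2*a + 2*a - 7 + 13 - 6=0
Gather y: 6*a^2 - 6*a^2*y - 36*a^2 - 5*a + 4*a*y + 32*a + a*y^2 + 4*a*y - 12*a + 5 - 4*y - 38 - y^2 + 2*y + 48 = -30*a^2 + 15*a + y^2*(a - 1) + y*(-6*a^2 + 8*a - 2) + 15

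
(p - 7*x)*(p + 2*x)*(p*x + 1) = p^3*x - 5*p^2*x^2 + p^2 - 14*p*x^3 - 5*p*x - 14*x^2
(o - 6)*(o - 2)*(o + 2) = o^3 - 6*o^2 - 4*o + 24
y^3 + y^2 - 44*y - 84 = (y - 7)*(y + 2)*(y + 6)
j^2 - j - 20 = (j - 5)*(j + 4)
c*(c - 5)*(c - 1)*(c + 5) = c^4 - c^3 - 25*c^2 + 25*c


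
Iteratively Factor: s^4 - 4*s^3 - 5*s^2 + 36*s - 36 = (s - 2)*(s^3 - 2*s^2 - 9*s + 18) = (s - 2)*(s + 3)*(s^2 - 5*s + 6) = (s - 2)^2*(s + 3)*(s - 3)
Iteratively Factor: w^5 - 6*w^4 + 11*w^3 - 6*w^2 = (w)*(w^4 - 6*w^3 + 11*w^2 - 6*w) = w*(w - 1)*(w^3 - 5*w^2 + 6*w) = w^2*(w - 1)*(w^2 - 5*w + 6) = w^2*(w - 3)*(w - 1)*(w - 2)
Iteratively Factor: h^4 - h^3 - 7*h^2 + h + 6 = (h - 3)*(h^3 + 2*h^2 - h - 2) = (h - 3)*(h + 1)*(h^2 + h - 2) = (h - 3)*(h - 1)*(h + 1)*(h + 2)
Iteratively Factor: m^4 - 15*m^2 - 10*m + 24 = (m - 4)*(m^3 + 4*m^2 + m - 6) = (m - 4)*(m - 1)*(m^2 + 5*m + 6) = (m - 4)*(m - 1)*(m + 2)*(m + 3)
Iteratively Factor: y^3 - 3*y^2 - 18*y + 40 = (y - 5)*(y^2 + 2*y - 8) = (y - 5)*(y - 2)*(y + 4)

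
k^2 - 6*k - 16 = (k - 8)*(k + 2)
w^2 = w^2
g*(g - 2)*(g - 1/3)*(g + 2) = g^4 - g^3/3 - 4*g^2 + 4*g/3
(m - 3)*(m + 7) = m^2 + 4*m - 21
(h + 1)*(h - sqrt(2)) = h^2 - sqrt(2)*h + h - sqrt(2)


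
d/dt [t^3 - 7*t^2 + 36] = t*(3*t - 14)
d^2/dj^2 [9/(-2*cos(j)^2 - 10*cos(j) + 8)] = 9*(4*sin(j)^4 - 43*sin(j)^2 + 5*cos(j)/4 + 15*cos(3*j)/4 - 19)/(2*(-sin(j)^2 + 5*cos(j) - 3)^3)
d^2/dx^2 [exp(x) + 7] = exp(x)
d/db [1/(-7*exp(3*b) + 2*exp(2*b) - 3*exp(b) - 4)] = (21*exp(2*b) - 4*exp(b) + 3)*exp(b)/(7*exp(3*b) - 2*exp(2*b) + 3*exp(b) + 4)^2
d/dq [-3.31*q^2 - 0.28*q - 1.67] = -6.62*q - 0.28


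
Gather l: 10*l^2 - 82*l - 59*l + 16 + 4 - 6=10*l^2 - 141*l + 14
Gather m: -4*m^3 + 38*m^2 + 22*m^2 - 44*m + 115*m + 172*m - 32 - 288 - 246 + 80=-4*m^3 + 60*m^2 + 243*m - 486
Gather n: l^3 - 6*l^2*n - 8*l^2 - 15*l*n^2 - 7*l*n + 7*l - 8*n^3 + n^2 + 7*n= l^3 - 8*l^2 + 7*l - 8*n^3 + n^2*(1 - 15*l) + n*(-6*l^2 - 7*l + 7)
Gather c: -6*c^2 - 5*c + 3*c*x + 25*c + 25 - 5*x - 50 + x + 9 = -6*c^2 + c*(3*x + 20) - 4*x - 16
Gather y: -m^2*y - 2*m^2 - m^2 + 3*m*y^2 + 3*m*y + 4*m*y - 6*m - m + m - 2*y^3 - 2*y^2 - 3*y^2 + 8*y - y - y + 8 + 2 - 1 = -3*m^2 - 6*m - 2*y^3 + y^2*(3*m - 5) + y*(-m^2 + 7*m + 6) + 9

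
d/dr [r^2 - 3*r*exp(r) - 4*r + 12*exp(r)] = -3*r*exp(r) + 2*r + 9*exp(r) - 4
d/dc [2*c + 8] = 2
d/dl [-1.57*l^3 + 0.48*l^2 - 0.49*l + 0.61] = -4.71*l^2 + 0.96*l - 0.49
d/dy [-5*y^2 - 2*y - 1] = -10*y - 2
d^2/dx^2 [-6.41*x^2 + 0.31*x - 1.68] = -12.8200000000000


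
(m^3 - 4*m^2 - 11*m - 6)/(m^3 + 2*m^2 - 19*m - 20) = (m^2 - 5*m - 6)/(m^2 + m - 20)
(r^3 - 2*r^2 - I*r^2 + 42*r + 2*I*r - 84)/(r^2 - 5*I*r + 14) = (r^2 + r*(-2 + 6*I) - 12*I)/(r + 2*I)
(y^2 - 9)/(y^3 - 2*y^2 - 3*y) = (y + 3)/(y*(y + 1))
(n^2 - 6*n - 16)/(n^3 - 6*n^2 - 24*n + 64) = (n + 2)/(n^2 + 2*n - 8)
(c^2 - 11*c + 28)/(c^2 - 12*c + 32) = (c - 7)/(c - 8)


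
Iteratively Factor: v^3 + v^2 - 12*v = (v)*(v^2 + v - 12) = v*(v + 4)*(v - 3)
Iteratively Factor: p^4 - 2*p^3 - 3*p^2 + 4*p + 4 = (p - 2)*(p^3 - 3*p - 2) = (p - 2)^2*(p^2 + 2*p + 1) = (p - 2)^2*(p + 1)*(p + 1)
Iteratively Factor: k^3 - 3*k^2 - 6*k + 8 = (k + 2)*(k^2 - 5*k + 4) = (k - 4)*(k + 2)*(k - 1)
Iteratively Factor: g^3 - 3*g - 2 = (g - 2)*(g^2 + 2*g + 1) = (g - 2)*(g + 1)*(g + 1)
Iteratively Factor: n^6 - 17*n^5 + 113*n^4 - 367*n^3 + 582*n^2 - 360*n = (n - 5)*(n^5 - 12*n^4 + 53*n^3 - 102*n^2 + 72*n) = (n - 5)*(n - 4)*(n^4 - 8*n^3 + 21*n^2 - 18*n) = (n - 5)*(n - 4)*(n - 2)*(n^3 - 6*n^2 + 9*n) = n*(n - 5)*(n - 4)*(n - 2)*(n^2 - 6*n + 9) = n*(n - 5)*(n - 4)*(n - 3)*(n - 2)*(n - 3)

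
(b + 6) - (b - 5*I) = 6 + 5*I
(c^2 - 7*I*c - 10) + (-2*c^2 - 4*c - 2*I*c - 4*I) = -c^2 - 4*c - 9*I*c - 10 - 4*I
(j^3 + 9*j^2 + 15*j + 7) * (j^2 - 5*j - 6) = j^5 + 4*j^4 - 36*j^3 - 122*j^2 - 125*j - 42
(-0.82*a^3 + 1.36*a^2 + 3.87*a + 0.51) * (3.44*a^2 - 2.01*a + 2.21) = -2.8208*a^5 + 6.3266*a^4 + 8.767*a^3 - 3.0187*a^2 + 7.5276*a + 1.1271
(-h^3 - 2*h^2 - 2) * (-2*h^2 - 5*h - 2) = 2*h^5 + 9*h^4 + 12*h^3 + 8*h^2 + 10*h + 4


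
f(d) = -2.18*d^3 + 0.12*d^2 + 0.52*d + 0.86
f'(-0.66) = -2.49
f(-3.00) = 59.24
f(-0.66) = 1.20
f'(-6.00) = -236.36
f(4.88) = -247.09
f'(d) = -6.54*d^2 + 0.24*d + 0.52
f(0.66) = 0.63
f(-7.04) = 763.78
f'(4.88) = -154.05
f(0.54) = 0.83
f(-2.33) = 27.88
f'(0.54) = -1.26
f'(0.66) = -2.17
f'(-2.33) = -35.54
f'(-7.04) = -325.30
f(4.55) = -199.64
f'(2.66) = -45.12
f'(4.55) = -133.78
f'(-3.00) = -59.06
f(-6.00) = 472.94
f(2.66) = -37.94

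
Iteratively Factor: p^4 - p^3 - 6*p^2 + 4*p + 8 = (p - 2)*(p^3 + p^2 - 4*p - 4) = (p - 2)*(p + 1)*(p^2 - 4) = (p - 2)*(p + 1)*(p + 2)*(p - 2)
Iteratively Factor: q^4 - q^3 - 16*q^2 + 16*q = (q - 1)*(q^3 - 16*q) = (q - 1)*(q + 4)*(q^2 - 4*q) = q*(q - 1)*(q + 4)*(q - 4)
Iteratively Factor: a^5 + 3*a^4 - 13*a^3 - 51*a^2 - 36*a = (a + 1)*(a^4 + 2*a^3 - 15*a^2 - 36*a) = a*(a + 1)*(a^3 + 2*a^2 - 15*a - 36) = a*(a + 1)*(a + 3)*(a^2 - a - 12) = a*(a + 1)*(a + 3)^2*(a - 4)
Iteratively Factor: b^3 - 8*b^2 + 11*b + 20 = (b - 4)*(b^2 - 4*b - 5) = (b - 5)*(b - 4)*(b + 1)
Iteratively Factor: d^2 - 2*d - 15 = (d - 5)*(d + 3)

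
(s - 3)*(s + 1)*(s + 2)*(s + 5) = s^4 + 5*s^3 - 7*s^2 - 41*s - 30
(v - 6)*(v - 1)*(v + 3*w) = v^3 + 3*v^2*w - 7*v^2 - 21*v*w + 6*v + 18*w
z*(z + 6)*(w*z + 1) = w*z^3 + 6*w*z^2 + z^2 + 6*z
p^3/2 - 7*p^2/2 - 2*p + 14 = (p/2 + 1)*(p - 7)*(p - 2)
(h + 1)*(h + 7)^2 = h^3 + 15*h^2 + 63*h + 49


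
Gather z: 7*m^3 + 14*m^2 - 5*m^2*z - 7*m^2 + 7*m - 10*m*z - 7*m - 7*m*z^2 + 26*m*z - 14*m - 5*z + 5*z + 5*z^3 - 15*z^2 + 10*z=7*m^3 + 7*m^2 - 14*m + 5*z^3 + z^2*(-7*m - 15) + z*(-5*m^2 + 16*m + 10)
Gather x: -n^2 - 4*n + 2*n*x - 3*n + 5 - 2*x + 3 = -n^2 - 7*n + x*(2*n - 2) + 8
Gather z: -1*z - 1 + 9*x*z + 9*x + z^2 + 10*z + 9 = 9*x + z^2 + z*(9*x + 9) + 8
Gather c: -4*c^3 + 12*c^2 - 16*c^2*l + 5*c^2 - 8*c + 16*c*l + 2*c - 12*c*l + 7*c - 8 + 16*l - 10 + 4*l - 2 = -4*c^3 + c^2*(17 - 16*l) + c*(4*l + 1) + 20*l - 20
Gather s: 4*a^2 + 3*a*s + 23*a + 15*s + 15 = 4*a^2 + 23*a + s*(3*a + 15) + 15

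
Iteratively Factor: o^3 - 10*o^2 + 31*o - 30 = (o - 2)*(o^2 - 8*o + 15) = (o - 3)*(o - 2)*(o - 5)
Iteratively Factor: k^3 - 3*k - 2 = (k + 1)*(k^2 - k - 2) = (k + 1)^2*(k - 2)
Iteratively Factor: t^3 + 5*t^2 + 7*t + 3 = (t + 1)*(t^2 + 4*t + 3) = (t + 1)*(t + 3)*(t + 1)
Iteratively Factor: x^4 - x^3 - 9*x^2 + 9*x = (x)*(x^3 - x^2 - 9*x + 9) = x*(x - 1)*(x^2 - 9) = x*(x - 3)*(x - 1)*(x + 3)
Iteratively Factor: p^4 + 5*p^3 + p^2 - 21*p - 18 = (p + 3)*(p^3 + 2*p^2 - 5*p - 6) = (p + 3)^2*(p^2 - p - 2) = (p - 2)*(p + 3)^2*(p + 1)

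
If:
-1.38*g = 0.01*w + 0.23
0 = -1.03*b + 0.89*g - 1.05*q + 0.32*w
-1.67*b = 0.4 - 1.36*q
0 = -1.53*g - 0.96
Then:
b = 8.40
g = -0.63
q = 10.61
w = 63.59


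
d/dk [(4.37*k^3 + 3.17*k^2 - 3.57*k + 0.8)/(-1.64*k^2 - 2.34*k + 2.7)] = (-7.1668*k^4 - 20.4516*k^3 + 22.1244*k^2 + 19.742*k - 7.767)/(2.6896*k^4 + 7.6752*k^3 - 3.3804*k^2 - 12.636*k + 7.29)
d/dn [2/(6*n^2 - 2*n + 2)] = (1 - 6*n)/(3*n^2 - n + 1)^2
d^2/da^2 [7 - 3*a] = 0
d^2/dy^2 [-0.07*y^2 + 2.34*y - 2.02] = -0.140000000000000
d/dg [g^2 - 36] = 2*g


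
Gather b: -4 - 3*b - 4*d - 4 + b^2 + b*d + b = b^2 + b*(d - 2) - 4*d - 8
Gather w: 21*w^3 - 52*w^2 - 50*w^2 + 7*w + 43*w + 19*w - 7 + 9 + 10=21*w^3 - 102*w^2 + 69*w + 12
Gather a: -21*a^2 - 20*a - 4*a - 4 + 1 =-21*a^2 - 24*a - 3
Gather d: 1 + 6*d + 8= 6*d + 9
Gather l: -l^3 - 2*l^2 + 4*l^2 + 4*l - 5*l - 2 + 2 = -l^3 + 2*l^2 - l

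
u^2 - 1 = (u - 1)*(u + 1)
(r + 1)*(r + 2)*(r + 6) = r^3 + 9*r^2 + 20*r + 12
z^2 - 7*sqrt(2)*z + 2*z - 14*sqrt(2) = (z + 2)*(z - 7*sqrt(2))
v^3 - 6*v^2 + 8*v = v*(v - 4)*(v - 2)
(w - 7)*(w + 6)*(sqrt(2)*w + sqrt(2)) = sqrt(2)*w^3 - 43*sqrt(2)*w - 42*sqrt(2)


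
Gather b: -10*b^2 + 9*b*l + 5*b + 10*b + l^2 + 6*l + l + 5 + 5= -10*b^2 + b*(9*l + 15) + l^2 + 7*l + 10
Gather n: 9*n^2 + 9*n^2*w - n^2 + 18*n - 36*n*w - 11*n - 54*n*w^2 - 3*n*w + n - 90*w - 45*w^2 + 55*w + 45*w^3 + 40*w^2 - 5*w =n^2*(9*w + 8) + n*(-54*w^2 - 39*w + 8) + 45*w^3 - 5*w^2 - 40*w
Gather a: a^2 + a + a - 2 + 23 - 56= a^2 + 2*a - 35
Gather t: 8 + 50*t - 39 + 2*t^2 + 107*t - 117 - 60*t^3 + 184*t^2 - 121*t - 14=-60*t^3 + 186*t^2 + 36*t - 162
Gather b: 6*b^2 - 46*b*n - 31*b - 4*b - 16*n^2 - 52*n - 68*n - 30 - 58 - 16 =6*b^2 + b*(-46*n - 35) - 16*n^2 - 120*n - 104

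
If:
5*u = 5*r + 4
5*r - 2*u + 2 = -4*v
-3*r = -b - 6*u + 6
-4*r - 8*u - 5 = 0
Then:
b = 81/20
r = -19/20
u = -3/20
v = 49/80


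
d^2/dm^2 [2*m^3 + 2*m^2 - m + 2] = 12*m + 4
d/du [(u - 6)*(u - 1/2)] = 2*u - 13/2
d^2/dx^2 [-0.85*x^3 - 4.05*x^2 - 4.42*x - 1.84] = -5.1*x - 8.1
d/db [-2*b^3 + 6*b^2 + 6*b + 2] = -6*b^2 + 12*b + 6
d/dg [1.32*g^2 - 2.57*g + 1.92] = 2.64*g - 2.57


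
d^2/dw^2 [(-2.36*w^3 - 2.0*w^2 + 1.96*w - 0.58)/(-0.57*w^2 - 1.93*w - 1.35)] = (8.27548*w^3 + 28.790532*w^2 + 38.684268*w + 20.931824)/(0.185193*w^6 + 1.881171*w^5 + 7.685424*w^4 + 16.099867*w^3 + 18.20232*w^2 + 10.552275*w + 2.460375)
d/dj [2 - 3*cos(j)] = 3*sin(j)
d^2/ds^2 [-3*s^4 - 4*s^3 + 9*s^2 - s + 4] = -36*s^2 - 24*s + 18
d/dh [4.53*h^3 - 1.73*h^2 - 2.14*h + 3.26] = 13.59*h^2 - 3.46*h - 2.14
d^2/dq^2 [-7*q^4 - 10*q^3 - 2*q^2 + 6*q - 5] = -84*q^2 - 60*q - 4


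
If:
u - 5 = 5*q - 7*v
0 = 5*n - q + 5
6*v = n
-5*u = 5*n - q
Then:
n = -174/143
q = -155/143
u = 1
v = -29/143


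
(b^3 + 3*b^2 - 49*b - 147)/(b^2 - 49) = b + 3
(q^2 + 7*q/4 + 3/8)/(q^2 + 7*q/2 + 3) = (q + 1/4)/(q + 2)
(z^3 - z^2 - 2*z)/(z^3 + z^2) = (z - 2)/z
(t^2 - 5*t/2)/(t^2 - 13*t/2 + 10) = t/(t - 4)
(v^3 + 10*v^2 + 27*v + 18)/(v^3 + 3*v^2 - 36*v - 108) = (v + 1)/(v - 6)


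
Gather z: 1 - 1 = 0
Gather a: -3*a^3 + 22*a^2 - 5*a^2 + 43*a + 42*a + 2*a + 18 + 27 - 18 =-3*a^3 + 17*a^2 + 87*a + 27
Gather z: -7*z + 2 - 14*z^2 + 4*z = -14*z^2 - 3*z + 2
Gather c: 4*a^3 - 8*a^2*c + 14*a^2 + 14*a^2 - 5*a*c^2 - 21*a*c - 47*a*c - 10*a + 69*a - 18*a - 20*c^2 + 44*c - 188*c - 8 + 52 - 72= 4*a^3 + 28*a^2 + 41*a + c^2*(-5*a - 20) + c*(-8*a^2 - 68*a - 144) - 28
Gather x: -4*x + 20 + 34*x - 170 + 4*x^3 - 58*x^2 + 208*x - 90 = 4*x^3 - 58*x^2 + 238*x - 240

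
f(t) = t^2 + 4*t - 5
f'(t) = 2*t + 4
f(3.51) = 21.36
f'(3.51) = 11.02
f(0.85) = -0.88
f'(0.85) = 5.70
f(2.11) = 7.89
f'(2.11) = 8.22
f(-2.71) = -8.50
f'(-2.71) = -1.42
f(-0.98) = -7.96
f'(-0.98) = 2.04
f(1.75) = 5.06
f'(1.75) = 7.50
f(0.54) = -2.55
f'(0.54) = 5.08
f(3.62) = 22.58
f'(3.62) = 11.24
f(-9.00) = 40.00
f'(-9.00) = -14.00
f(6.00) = 55.00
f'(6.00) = 16.00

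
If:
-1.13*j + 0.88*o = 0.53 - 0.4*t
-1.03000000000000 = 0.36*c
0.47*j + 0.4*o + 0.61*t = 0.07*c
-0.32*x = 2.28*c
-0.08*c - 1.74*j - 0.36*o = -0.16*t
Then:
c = -2.86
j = -0.11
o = 0.82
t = -0.78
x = 20.39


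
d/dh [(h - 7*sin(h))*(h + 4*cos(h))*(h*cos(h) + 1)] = -(h - 7*sin(h))*(h + 4*cos(h))*(h*sin(h) - cos(h)) - (h - 7*sin(h))*(h*cos(h) + 1)*(4*sin(h) - 1) - (h + 4*cos(h))*(h*cos(h) + 1)*(7*cos(h) - 1)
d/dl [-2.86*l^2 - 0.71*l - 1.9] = -5.72*l - 0.71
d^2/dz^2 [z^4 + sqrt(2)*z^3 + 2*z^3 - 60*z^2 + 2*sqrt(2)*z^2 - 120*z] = 12*z^2 + 6*sqrt(2)*z + 12*z - 120 + 4*sqrt(2)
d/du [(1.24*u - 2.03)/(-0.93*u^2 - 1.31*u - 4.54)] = (1.1532*u^2 - 3.7758*u - 8.2889)/(0.8649*u^4 + 2.4366*u^3 + 10.1605*u^2 + 11.8948*u + 20.6116)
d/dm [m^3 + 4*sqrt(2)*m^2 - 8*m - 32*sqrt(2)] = 3*m^2 + 8*sqrt(2)*m - 8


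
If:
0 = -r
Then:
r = 0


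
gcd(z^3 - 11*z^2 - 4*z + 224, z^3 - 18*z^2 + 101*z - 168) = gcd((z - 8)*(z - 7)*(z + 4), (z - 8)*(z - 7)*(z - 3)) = z^2 - 15*z + 56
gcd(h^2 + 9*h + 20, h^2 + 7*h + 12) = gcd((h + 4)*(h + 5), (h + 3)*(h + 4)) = h + 4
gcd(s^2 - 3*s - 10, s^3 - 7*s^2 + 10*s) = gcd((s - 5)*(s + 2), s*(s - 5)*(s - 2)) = s - 5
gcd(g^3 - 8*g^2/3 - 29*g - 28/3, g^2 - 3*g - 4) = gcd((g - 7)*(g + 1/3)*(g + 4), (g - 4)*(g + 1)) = 1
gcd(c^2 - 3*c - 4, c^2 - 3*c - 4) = c^2 - 3*c - 4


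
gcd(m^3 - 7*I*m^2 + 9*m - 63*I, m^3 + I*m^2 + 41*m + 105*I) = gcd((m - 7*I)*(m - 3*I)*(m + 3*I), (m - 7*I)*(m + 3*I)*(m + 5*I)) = m^2 - 4*I*m + 21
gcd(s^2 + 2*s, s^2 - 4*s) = s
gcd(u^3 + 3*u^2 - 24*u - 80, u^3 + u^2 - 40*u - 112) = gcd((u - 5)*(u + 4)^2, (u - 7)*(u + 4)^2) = u^2 + 8*u + 16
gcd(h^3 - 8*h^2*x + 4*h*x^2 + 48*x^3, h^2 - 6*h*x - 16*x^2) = h + 2*x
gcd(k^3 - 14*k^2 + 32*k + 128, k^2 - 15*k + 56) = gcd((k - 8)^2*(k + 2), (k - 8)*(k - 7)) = k - 8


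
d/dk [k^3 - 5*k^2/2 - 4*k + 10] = 3*k^2 - 5*k - 4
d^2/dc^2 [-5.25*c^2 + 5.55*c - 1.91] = -10.5000000000000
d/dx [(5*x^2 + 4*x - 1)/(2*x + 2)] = 5/2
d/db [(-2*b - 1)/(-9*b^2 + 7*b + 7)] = (18*b^2 - 14*b - (2*b + 1)*(18*b - 7) - 14)/(-9*b^2 + 7*b + 7)^2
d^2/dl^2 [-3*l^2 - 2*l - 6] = -6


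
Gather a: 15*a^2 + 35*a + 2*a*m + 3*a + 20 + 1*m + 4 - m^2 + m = 15*a^2 + a*(2*m + 38) - m^2 + 2*m + 24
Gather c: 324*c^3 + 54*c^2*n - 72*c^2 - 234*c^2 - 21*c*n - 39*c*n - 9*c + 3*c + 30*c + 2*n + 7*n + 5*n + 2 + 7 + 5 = 324*c^3 + c^2*(54*n - 306) + c*(24 - 60*n) + 14*n + 14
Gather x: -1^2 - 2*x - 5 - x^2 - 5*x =-x^2 - 7*x - 6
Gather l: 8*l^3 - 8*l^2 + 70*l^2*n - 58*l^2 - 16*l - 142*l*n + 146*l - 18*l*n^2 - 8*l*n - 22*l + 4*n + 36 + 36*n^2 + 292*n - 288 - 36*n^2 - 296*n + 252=8*l^3 + l^2*(70*n - 66) + l*(-18*n^2 - 150*n + 108)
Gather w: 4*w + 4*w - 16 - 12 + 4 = 8*w - 24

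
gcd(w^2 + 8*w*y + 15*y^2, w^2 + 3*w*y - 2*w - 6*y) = w + 3*y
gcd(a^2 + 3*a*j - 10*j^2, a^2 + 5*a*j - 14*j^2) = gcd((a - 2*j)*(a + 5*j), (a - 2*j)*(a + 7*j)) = a - 2*j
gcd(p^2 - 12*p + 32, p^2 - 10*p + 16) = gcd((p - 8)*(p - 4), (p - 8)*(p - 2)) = p - 8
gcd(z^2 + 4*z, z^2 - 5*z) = z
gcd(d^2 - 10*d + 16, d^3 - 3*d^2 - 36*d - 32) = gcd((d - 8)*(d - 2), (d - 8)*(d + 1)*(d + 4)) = d - 8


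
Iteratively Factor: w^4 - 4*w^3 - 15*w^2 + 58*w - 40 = (w - 5)*(w^3 + w^2 - 10*w + 8) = (w - 5)*(w - 2)*(w^2 + 3*w - 4) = (w - 5)*(w - 2)*(w + 4)*(w - 1)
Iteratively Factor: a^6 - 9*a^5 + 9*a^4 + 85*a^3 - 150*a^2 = (a + 3)*(a^5 - 12*a^4 + 45*a^3 - 50*a^2) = (a - 5)*(a + 3)*(a^4 - 7*a^3 + 10*a^2) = a*(a - 5)*(a + 3)*(a^3 - 7*a^2 + 10*a) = a*(a - 5)*(a - 2)*(a + 3)*(a^2 - 5*a) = a*(a - 5)^2*(a - 2)*(a + 3)*(a)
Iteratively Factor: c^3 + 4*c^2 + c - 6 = (c + 3)*(c^2 + c - 2) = (c + 2)*(c + 3)*(c - 1)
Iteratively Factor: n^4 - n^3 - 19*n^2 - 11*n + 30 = (n - 5)*(n^3 + 4*n^2 + n - 6) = (n - 5)*(n + 3)*(n^2 + n - 2) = (n - 5)*(n - 1)*(n + 3)*(n + 2)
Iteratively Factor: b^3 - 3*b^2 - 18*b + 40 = (b + 4)*(b^2 - 7*b + 10) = (b - 5)*(b + 4)*(b - 2)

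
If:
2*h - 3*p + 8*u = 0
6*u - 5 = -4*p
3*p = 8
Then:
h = 70/9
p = 8/3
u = -17/18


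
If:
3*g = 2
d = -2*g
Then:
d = -4/3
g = 2/3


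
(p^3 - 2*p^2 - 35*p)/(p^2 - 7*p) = p + 5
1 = 1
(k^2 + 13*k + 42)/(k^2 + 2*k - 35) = (k + 6)/(k - 5)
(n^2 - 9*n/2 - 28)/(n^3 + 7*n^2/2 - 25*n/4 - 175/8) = 4*(n - 8)/(4*n^2 - 25)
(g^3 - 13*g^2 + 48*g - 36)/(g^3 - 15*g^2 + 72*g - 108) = (g - 1)/(g - 3)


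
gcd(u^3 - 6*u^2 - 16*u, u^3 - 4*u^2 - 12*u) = u^2 + 2*u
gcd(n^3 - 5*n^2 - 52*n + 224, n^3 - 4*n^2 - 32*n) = n - 8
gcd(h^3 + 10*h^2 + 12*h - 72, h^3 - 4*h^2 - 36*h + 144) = h + 6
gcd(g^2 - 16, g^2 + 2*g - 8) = g + 4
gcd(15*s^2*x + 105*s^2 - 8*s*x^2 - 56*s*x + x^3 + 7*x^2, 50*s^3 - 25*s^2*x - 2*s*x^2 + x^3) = -5*s + x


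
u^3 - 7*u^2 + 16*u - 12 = (u - 3)*(u - 2)^2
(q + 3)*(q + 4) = q^2 + 7*q + 12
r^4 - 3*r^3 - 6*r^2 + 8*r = r*(r - 4)*(r - 1)*(r + 2)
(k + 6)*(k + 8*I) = k^2 + 6*k + 8*I*k + 48*I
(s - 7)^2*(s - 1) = s^3 - 15*s^2 + 63*s - 49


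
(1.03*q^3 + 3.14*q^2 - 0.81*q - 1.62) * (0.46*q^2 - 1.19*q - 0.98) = 0.4738*q^5 + 0.2187*q^4 - 5.1186*q^3 - 2.8585*q^2 + 2.7216*q + 1.5876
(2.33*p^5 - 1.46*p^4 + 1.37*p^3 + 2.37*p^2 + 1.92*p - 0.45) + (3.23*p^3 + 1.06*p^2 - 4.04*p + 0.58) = 2.33*p^5 - 1.46*p^4 + 4.6*p^3 + 3.43*p^2 - 2.12*p + 0.13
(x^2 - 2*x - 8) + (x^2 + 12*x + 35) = 2*x^2 + 10*x + 27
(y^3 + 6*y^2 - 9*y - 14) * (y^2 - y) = y^5 + 5*y^4 - 15*y^3 - 5*y^2 + 14*y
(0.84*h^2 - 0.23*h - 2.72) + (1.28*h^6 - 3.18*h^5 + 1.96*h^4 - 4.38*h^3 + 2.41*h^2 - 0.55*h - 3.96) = 1.28*h^6 - 3.18*h^5 + 1.96*h^4 - 4.38*h^3 + 3.25*h^2 - 0.78*h - 6.68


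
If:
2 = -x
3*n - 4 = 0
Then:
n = 4/3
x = -2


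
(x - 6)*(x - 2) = x^2 - 8*x + 12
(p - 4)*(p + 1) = p^2 - 3*p - 4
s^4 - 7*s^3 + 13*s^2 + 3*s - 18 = (s - 3)^2*(s - 2)*(s + 1)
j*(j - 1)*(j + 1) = j^3 - j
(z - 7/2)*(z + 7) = z^2 + 7*z/2 - 49/2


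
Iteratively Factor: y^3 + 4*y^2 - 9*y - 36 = (y + 4)*(y^2 - 9) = (y + 3)*(y + 4)*(y - 3)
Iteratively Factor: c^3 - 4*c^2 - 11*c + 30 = (c - 5)*(c^2 + c - 6) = (c - 5)*(c - 2)*(c + 3)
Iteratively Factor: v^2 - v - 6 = (v + 2)*(v - 3)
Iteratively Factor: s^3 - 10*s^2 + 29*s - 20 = (s - 1)*(s^2 - 9*s + 20) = (s - 4)*(s - 1)*(s - 5)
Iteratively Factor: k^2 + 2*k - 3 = (k + 3)*(k - 1)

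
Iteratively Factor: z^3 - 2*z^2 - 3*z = (z)*(z^2 - 2*z - 3) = z*(z - 3)*(z + 1)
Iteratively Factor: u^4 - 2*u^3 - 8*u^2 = (u - 4)*(u^3 + 2*u^2) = (u - 4)*(u + 2)*(u^2) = u*(u - 4)*(u + 2)*(u)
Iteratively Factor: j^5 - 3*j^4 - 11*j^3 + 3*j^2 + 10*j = (j - 1)*(j^4 - 2*j^3 - 13*j^2 - 10*j) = j*(j - 1)*(j^3 - 2*j^2 - 13*j - 10) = j*(j - 5)*(j - 1)*(j^2 + 3*j + 2) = j*(j - 5)*(j - 1)*(j + 1)*(j + 2)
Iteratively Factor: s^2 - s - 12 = (s - 4)*(s + 3)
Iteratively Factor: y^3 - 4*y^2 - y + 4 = (y - 4)*(y^2 - 1) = (y - 4)*(y - 1)*(y + 1)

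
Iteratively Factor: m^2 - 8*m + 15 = (m - 5)*(m - 3)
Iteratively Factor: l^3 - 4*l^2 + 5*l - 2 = (l - 1)*(l^2 - 3*l + 2) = (l - 1)^2*(l - 2)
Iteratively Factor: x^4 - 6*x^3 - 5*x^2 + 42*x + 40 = (x + 2)*(x^3 - 8*x^2 + 11*x + 20) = (x - 5)*(x + 2)*(x^2 - 3*x - 4) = (x - 5)*(x - 4)*(x + 2)*(x + 1)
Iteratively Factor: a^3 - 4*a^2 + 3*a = (a)*(a^2 - 4*a + 3) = a*(a - 1)*(a - 3)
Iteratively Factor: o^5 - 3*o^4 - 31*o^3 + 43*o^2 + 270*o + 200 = (o - 5)*(o^4 + 2*o^3 - 21*o^2 - 62*o - 40) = (o - 5)*(o + 4)*(o^3 - 2*o^2 - 13*o - 10) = (o - 5)*(o + 1)*(o + 4)*(o^2 - 3*o - 10) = (o - 5)^2*(o + 1)*(o + 4)*(o + 2)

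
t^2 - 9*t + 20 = (t - 5)*(t - 4)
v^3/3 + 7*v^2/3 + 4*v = v*(v/3 + 1)*(v + 4)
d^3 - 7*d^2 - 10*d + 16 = (d - 8)*(d - 1)*(d + 2)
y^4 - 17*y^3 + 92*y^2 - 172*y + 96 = (y - 8)*(y - 6)*(y - 2)*(y - 1)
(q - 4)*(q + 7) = q^2 + 3*q - 28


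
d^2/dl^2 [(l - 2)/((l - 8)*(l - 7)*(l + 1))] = 2*(3*l^5 - 54*l^4 + 379*l^3 - 1758*l^2 + 6132*l - 7226)/(l^9 - 42*l^8 + 711*l^7 - 6020*l^6 + 24447*l^5 - 23898*l^4 - 114535*l^3 + 150696*l^2 + 385728*l + 175616)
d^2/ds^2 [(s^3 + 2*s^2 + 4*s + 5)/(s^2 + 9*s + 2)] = 2*(65*s^3 + 57*s^2 + 123*s + 331)/(s^6 + 27*s^5 + 249*s^4 + 837*s^3 + 498*s^2 + 108*s + 8)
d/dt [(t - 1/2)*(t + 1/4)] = 2*t - 1/4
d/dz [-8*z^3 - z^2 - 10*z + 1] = -24*z^2 - 2*z - 10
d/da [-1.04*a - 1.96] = -1.04000000000000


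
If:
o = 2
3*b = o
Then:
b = 2/3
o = 2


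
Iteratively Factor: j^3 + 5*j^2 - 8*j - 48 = (j - 3)*(j^2 + 8*j + 16) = (j - 3)*(j + 4)*(j + 4)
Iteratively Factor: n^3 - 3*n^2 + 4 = (n - 2)*(n^2 - n - 2) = (n - 2)^2*(n + 1)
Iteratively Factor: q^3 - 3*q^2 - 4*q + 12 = (q - 2)*(q^2 - q - 6) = (q - 3)*(q - 2)*(q + 2)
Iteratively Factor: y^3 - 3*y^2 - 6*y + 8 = (y - 1)*(y^2 - 2*y - 8) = (y - 4)*(y - 1)*(y + 2)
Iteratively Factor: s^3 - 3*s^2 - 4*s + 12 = (s - 3)*(s^2 - 4) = (s - 3)*(s - 2)*(s + 2)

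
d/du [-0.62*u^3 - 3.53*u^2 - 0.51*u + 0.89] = -1.86*u^2 - 7.06*u - 0.51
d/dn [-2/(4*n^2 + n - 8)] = 2*(8*n + 1)/(4*n^2 + n - 8)^2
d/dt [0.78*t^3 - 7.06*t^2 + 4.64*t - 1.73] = 2.34*t^2 - 14.12*t + 4.64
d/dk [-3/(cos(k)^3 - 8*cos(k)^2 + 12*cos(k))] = 3*(-3*sin(k) - 12*sin(k)/cos(k)^2 + 16*tan(k))/((cos(k) - 6)^2*(cos(k) - 2)^2)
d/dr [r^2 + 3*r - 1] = 2*r + 3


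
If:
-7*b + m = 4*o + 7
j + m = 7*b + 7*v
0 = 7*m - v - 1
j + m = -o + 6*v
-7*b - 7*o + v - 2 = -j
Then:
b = 93/109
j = -1360/109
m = -26/109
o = -360/109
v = -291/109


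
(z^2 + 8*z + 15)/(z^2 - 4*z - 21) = (z + 5)/(z - 7)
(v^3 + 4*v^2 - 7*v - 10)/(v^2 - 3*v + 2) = (v^2 + 6*v + 5)/(v - 1)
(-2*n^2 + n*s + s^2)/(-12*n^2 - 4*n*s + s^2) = (-n + s)/(-6*n + s)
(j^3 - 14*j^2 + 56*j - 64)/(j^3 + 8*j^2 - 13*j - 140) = (j^2 - 10*j + 16)/(j^2 + 12*j + 35)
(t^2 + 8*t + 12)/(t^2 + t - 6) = (t^2 + 8*t + 12)/(t^2 + t - 6)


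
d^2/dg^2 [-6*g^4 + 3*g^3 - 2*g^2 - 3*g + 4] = -72*g^2 + 18*g - 4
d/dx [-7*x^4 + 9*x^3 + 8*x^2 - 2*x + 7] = -28*x^3 + 27*x^2 + 16*x - 2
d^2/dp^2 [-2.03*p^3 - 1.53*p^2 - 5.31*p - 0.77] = -12.18*p - 3.06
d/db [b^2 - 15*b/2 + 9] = 2*b - 15/2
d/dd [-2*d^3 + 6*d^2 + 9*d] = -6*d^2 + 12*d + 9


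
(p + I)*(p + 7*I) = p^2 + 8*I*p - 7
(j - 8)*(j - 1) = j^2 - 9*j + 8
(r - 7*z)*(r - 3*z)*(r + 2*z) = r^3 - 8*r^2*z + r*z^2 + 42*z^3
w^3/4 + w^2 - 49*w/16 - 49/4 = (w/4 + 1)*(w - 7/2)*(w + 7/2)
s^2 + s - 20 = (s - 4)*(s + 5)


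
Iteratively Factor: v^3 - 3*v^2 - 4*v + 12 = (v + 2)*(v^2 - 5*v + 6) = (v - 3)*(v + 2)*(v - 2)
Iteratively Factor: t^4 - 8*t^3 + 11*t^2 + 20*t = (t)*(t^3 - 8*t^2 + 11*t + 20) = t*(t - 4)*(t^2 - 4*t - 5) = t*(t - 5)*(t - 4)*(t + 1)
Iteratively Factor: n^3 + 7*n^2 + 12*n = (n + 3)*(n^2 + 4*n) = (n + 3)*(n + 4)*(n)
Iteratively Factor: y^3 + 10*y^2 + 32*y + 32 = (y + 4)*(y^2 + 6*y + 8) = (y + 2)*(y + 4)*(y + 4)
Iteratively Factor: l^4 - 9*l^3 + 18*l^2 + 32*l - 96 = (l - 4)*(l^3 - 5*l^2 - 2*l + 24) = (l - 4)*(l + 2)*(l^2 - 7*l + 12) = (l - 4)*(l - 3)*(l + 2)*(l - 4)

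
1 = 1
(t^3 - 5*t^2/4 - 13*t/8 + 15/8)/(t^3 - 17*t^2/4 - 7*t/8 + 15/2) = (t - 1)/(t - 4)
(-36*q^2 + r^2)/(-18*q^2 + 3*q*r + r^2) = (6*q - r)/(3*q - r)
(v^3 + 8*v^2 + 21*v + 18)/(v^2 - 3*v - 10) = (v^2 + 6*v + 9)/(v - 5)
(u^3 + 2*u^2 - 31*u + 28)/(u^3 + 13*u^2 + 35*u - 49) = (u - 4)/(u + 7)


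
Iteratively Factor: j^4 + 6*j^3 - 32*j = (j - 2)*(j^3 + 8*j^2 + 16*j) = (j - 2)*(j + 4)*(j^2 + 4*j) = (j - 2)*(j + 4)^2*(j)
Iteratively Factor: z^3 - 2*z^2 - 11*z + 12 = (z - 4)*(z^2 + 2*z - 3) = (z - 4)*(z - 1)*(z + 3)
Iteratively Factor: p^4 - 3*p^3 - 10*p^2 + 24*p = (p - 2)*(p^3 - p^2 - 12*p) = (p - 2)*(p + 3)*(p^2 - 4*p) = p*(p - 2)*(p + 3)*(p - 4)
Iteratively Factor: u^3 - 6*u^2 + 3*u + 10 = (u + 1)*(u^2 - 7*u + 10) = (u - 2)*(u + 1)*(u - 5)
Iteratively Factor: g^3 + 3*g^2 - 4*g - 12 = (g + 2)*(g^2 + g - 6) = (g - 2)*(g + 2)*(g + 3)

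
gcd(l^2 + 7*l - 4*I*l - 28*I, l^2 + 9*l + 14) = l + 7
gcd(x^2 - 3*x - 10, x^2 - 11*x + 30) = x - 5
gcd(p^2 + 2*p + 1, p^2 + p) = p + 1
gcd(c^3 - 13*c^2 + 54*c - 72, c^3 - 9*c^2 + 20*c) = c - 4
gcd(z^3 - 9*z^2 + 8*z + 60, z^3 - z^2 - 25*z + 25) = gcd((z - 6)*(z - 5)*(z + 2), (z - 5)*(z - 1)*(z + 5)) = z - 5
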